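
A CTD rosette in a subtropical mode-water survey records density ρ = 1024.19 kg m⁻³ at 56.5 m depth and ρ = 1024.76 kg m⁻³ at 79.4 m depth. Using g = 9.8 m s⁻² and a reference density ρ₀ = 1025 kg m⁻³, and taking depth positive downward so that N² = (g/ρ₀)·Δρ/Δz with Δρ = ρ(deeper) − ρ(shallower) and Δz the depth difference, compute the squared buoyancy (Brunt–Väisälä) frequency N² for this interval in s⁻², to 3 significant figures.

2.38 × 10⁻⁴ s⁻²

Δρ = 1024.76 − 1024.19 = 0.57 kg m⁻³ over Δz = 79.4 − 56.5 = 22.9 m.
N² = (9.8/1025) × (0.57/22.9) = 2.3798 × 10⁻⁴ s⁻² ≈ 2.38 × 10⁻⁴ s⁻².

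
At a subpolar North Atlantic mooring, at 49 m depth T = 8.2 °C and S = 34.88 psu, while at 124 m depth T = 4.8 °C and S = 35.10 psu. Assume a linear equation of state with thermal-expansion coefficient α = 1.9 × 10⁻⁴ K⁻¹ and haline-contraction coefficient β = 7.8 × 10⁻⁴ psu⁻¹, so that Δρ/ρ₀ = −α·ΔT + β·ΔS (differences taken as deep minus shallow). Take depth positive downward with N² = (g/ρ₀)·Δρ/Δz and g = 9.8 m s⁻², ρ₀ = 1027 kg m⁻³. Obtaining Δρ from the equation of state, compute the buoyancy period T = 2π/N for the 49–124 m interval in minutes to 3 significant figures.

ΔT = -3.4 K, ΔS = +0.22 psu (deep − shallow).
Δρ/ρ₀ = −αΔT + βΔS = 6.46 × 10⁻⁴ + 1.716 × 10⁻⁴ = 8.176 × 10⁻⁴, so Δρ ≈ 0.8397 kg m⁻³.
N² = (g/ρ₀)·Δρ/Δz = g·(Δρ/ρ₀)/Δz = 9.8 × 8.176 × 10⁻⁴ / 75 = 1.0683 × 10⁻⁴ s⁻².
N = √(1.0683 × 10⁻⁴) = 0.010336 rad s⁻¹ → T = 2π/N = 607.89 s = 10.131 min ≈ 10.1 min.

10.1 min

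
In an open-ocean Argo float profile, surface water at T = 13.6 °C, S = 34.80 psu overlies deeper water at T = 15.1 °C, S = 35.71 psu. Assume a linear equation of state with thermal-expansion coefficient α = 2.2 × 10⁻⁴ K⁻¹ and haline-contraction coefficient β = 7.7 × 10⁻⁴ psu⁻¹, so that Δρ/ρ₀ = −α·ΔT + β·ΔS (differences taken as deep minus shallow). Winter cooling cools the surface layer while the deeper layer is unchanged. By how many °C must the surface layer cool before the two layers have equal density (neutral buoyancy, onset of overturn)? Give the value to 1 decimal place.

Neutral buoyancy requires Δρ = 0, i.e. −α(T_deep − T_surf′) + β(S_deep − S_surf) = 0.
T_surf′ = T_deep − (β/α)·ΔS = 15.1 − (7.7 × 10⁻⁴/2.2 × 10⁻⁴)·(+0.91) = 11.915 °C.
Cooling required: 13.6 − (11.915) = 1.685 °C.

1.7 °C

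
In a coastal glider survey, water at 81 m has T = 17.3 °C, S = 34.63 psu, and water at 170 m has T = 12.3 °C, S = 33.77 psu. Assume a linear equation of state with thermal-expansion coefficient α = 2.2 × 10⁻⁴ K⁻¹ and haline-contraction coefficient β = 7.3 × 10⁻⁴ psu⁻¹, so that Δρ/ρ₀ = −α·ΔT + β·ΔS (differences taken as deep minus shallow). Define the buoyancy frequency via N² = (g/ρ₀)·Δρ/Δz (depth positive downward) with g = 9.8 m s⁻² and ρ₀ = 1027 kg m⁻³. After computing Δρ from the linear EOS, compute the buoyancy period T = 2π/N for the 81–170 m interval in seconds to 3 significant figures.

871 s

ΔT = -5.0 K, ΔS = -0.86 psu (deep − shallow).
Δρ/ρ₀ = −αΔT + βΔS = 1.10 × 10⁻³ − 6.278 × 10⁻⁴ = 4.722 × 10⁻⁴, so Δρ ≈ 0.4849 kg m⁻³.
N² = (g/ρ₀)·Δρ/Δz = g·(Δρ/ρ₀)/Δz = 9.8 × 4.722 × 10⁻⁴ / 89 = 5.1995 × 10⁻⁵ s⁻².
N = √(5.1995 × 10⁻⁵) = 7.2108 × 10⁻³ rad s⁻¹ → T = 2π/N = 871.36 s ≈ 871 s.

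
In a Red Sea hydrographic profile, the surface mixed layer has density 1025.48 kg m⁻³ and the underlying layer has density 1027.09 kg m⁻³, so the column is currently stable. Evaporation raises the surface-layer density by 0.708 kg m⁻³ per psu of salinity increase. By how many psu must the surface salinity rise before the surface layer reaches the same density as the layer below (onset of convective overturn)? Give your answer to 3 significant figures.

2.27 psu

Density deficit of the surface layer: 1027.09 − 1025.48 = 1.61 kg m⁻³.
Required change = 1.61 / 0.708 = 2.27 psu.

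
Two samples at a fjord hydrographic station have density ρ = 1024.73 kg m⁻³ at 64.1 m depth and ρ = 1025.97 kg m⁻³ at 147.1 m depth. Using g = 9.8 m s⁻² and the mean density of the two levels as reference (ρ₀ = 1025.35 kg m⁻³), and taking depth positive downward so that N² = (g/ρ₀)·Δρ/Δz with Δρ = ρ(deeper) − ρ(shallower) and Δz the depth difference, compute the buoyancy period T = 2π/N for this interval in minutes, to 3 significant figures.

Δρ = 1025.97 − 1024.73 = 1.24 kg m⁻³ over Δz = 147.1 − 64.1 = 83 m.
N² = (9.8/1025.35) × (1.24/83) = 1.4279 × 10⁻⁴ s⁻².
N = √(1.4279 × 10⁻⁴) = 0.011949 rad s⁻¹, so T = 2π/N = 525.83 s = 8.7638 min ≈ 8.76 min.
N² > 0, so the interval is statically stable.

8.76 min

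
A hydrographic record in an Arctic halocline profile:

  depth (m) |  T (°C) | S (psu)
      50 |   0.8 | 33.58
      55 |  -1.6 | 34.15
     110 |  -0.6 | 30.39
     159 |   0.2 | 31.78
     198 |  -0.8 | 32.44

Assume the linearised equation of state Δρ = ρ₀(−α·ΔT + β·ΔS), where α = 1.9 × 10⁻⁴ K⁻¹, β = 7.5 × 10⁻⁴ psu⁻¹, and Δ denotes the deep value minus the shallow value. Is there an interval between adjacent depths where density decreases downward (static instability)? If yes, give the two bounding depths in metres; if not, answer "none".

55–110 m

Evaluate Δρ/ρ₀ = −αΔT + βΔS across each adjacent pair:
  50–55 m: −αΔT+βΔS = −(1.9 × 10⁻⁴)(-2.4)+(7.5 × 10⁻⁴)(+0.57) = 8.8 × 10⁻⁴ → stable
  55–110 m: −αΔT+βΔS = −(1.9 × 10⁻⁴)(+1.0)+(7.5 × 10⁻⁴)(-3.76) = -3.0 × 10⁻³ → UNSTABLE
  110–159 m: −αΔT+βΔS = −(1.9 × 10⁻⁴)(+0.8)+(7.5 × 10⁻⁴)(+1.39) = 8.9 × 10⁻⁴ → stable
  159–198 m: −αΔT+βΔS = −(1.9 × 10⁻⁴)(-1.0)+(7.5 × 10⁻⁴)(+0.66) = 6.9 × 10⁻⁴ → stable
The 55–110 m interval has Δρ < 0: lighter water underlies denser water.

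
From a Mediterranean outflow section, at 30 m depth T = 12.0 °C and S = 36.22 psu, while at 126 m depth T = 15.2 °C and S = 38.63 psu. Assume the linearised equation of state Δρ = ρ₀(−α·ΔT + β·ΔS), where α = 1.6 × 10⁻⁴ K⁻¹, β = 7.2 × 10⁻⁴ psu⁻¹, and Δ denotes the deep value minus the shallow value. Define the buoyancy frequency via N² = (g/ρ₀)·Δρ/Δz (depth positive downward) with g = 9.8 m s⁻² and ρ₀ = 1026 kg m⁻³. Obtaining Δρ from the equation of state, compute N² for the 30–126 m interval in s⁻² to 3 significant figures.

ΔT = +3.2 K, ΔS = +2.41 psu (deep − shallow).
Δρ/ρ₀ = −αΔT + βΔS = -5.12 × 10⁻⁴ + 1.7352 × 10⁻³ = 1.2232 × 10⁻³, so Δρ ≈ 1.255 kg m⁻³.
N² = (g/ρ₀)·Δρ/Δz = g·(Δρ/ρ₀)/Δz = 9.8 × 1.2232 × 10⁻³ / 96 = 1.2487 × 10⁻⁴ s⁻² ≈ 1.25 × 10⁻⁴ s⁻².

1.25 × 10⁻⁴ s⁻²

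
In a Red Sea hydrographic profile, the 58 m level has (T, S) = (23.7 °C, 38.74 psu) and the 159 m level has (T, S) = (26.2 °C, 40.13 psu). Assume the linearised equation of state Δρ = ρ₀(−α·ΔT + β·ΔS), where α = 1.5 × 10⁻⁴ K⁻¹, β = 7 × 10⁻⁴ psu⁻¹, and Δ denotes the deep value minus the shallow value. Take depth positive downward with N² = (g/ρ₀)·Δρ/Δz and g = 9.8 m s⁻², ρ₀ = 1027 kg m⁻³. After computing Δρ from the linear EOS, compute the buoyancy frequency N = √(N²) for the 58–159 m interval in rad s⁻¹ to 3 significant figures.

7.62 × 10⁻³ rad s⁻¹

ΔT = +2.5 K, ΔS = +1.39 psu (deep − shallow).
Δρ/ρ₀ = −αΔT + βΔS = -3.75 × 10⁻⁴ + 9.73 × 10⁻⁴ = 5.98 × 10⁻⁴, so Δρ ≈ 0.6141 kg m⁻³.
N² = (g/ρ₀)·Δρ/Δz = g·(Δρ/ρ₀)/Δz = 9.8 × 5.98 × 10⁻⁴ / 101 = 5.8024 × 10⁻⁵ s⁻².
N = √(5.8024 × 10⁻⁵) = 7.6173 × 10⁻³ rad s⁻¹ ≈ 7.62 × 10⁻³ rad s⁻¹.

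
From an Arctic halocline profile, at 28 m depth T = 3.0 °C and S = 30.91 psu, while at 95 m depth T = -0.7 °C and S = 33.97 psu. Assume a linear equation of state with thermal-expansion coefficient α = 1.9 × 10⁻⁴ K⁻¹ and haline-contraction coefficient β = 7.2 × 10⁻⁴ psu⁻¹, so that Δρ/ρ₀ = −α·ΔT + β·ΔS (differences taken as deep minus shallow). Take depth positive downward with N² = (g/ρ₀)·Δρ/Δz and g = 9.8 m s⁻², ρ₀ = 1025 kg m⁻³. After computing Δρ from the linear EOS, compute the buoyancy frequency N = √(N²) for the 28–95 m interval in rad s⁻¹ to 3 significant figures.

ΔT = -3.7 K, ΔS = +3.06 psu (deep − shallow).
Δρ/ρ₀ = −αΔT + βΔS = 7.03 × 10⁻⁴ + 2.2032 × 10⁻³ = 2.9062 × 10⁻³, so Δρ ≈ 2.979 kg m⁻³.
N² = (g/ρ₀)·Δρ/Δz = g·(Δρ/ρ₀)/Δz = 9.8 × 2.9062 × 10⁻³ / 67 = 4.2509 × 10⁻⁴ s⁻².
N = √(4.2509 × 10⁻⁴) = 0.020618 rad s⁻¹ ≈ 0.0206 rad s⁻¹.

0.0206 rad s⁻¹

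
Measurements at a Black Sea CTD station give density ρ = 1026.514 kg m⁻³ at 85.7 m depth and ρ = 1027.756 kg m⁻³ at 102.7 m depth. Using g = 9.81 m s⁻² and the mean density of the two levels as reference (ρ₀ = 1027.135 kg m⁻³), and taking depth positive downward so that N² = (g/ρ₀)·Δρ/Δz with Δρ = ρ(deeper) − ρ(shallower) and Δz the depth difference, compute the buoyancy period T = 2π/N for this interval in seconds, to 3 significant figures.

Δρ = 1027.756 − 1026.514 = 1.242 kg m⁻³ over Δz = 102.7 − 85.7 = 17 m.
N² = (9.81/1027.135) × (1.242/17) = 6.9777 × 10⁻⁴ s⁻².
N = √(6.9777 × 10⁻⁴) = 0.026415 rad s⁻¹, so T = 2π/N = 237.86 s ≈ 238 s.

238 s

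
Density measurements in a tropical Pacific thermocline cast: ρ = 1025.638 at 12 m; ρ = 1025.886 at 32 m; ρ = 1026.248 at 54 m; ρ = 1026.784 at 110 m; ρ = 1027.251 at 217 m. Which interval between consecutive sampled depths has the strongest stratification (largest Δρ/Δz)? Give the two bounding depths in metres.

Compute the density gradient over each adjacent pair:
  12–32 m: Δρ/Δz = 0.248/20 = 0.012 kg m⁻⁴
  32–54 m: Δρ/Δz = 0.362/22 = 0.016 kg m⁻⁴
  54–110 m: Δρ/Δz = 0.536/56 = 9.6 × 10⁻³ kg m⁻⁴
  110–217 m: Δρ/Δz = 0.467/107 = 4.4 × 10⁻³ kg m⁻⁴
The largest gradient is in the 32–54 m interval — the pycnocline.

32–54 m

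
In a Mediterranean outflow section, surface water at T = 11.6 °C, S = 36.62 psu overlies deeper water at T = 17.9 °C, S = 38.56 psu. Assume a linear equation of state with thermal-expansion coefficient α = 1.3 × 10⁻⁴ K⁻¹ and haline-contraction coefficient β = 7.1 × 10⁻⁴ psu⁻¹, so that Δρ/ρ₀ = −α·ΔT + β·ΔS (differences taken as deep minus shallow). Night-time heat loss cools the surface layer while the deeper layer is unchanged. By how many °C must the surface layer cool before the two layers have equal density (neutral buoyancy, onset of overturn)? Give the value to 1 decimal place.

Neutral buoyancy requires Δρ = 0, i.e. −α(T_deep − T_surf′) + β(S_deep − S_surf) = 0.
T_surf′ = T_deep − (β/α)·ΔS = 17.9 − (7.1 × 10⁻⁴/1.3 × 10⁻⁴)·(+1.94) = 7.305 °C.
Cooling required: 11.6 − (7.305) = 4.295 °C.

4.3 °C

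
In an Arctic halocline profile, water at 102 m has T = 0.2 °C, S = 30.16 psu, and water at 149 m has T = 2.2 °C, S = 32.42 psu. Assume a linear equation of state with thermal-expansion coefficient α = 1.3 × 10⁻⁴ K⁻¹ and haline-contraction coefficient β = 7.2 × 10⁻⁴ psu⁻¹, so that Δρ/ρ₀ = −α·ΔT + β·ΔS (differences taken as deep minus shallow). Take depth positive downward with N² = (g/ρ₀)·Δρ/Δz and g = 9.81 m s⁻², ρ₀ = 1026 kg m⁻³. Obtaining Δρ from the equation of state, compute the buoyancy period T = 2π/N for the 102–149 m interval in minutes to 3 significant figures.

6.20 min

ΔT = +2.0 K, ΔS = +2.26 psu (deep − shallow).
Δρ/ρ₀ = −αΔT + βΔS = -2.60 × 10⁻⁴ + 1.6272 × 10⁻³ = 1.3672 × 10⁻³, so Δρ ≈ 1.403 kg m⁻³.
N² = (g/ρ₀)·Δρ/Δz = g·(Δρ/ρ₀)/Δz = 9.81 × 1.3672 × 10⁻³ / 47 = 2.8537 × 10⁻⁴ s⁻².
N = √(2.8537 × 10⁻⁴) = 0.016893 rad s⁻¹ → T = 2π/N = 371.94 s = 6.1990 min ≈ 6.20 min.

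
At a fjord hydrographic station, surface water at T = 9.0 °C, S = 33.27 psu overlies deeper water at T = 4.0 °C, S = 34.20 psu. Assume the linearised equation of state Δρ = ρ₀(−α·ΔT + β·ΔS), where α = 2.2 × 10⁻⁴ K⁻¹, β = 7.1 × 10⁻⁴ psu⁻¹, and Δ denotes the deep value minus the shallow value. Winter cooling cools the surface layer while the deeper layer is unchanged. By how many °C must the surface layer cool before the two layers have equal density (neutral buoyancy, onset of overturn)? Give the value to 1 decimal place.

8.0 °C

Neutral buoyancy requires Δρ = 0, i.e. −α(T_deep − T_surf′) + β(S_deep − S_surf) = 0.
T_surf′ = T_deep − (β/α)·ΔS = 4.0 − (7.1 × 10⁻⁴/2.2 × 10⁻⁴)·(+0.93) = 0.999 °C.
Cooling required: 9.0 − (0.999) = 8.001 °C.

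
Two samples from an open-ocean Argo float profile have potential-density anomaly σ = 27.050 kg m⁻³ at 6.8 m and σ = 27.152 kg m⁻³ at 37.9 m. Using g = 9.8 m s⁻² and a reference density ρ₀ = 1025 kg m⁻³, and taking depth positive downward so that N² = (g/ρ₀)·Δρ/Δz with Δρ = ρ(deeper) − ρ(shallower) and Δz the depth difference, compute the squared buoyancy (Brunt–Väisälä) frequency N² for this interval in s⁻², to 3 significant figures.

3.14 × 10⁻⁵ s⁻²

Δρ = 1027.152 − 1027.050 = 0.102 kg m⁻³ over Δz = 37.9 − 6.8 = 31.1 m.
N² = (9.8/1025) × (0.102/31.1) = 3.1358 × 10⁻⁵ s⁻² ≈ 3.14 × 10⁻⁵ s⁻².
Since Δρ > 0 the layer is stably stratified.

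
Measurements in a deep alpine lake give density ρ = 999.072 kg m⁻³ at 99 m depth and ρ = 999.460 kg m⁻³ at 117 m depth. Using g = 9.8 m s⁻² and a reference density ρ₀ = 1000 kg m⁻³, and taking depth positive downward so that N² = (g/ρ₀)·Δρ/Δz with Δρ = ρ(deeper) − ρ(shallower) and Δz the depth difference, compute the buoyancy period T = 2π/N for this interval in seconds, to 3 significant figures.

Δρ = 999.460 − 999.072 = 0.388 kg m⁻³ over Δz = 117 − 99 = 18 m.
N² = (9.8/1000) × (0.388/18) = 2.1124 × 10⁻⁴ s⁻².
N = √(2.1124 × 10⁻⁴) = 0.014534 rad s⁻¹, so T = 2π/N = 432.31 s ≈ 432 s.

432 s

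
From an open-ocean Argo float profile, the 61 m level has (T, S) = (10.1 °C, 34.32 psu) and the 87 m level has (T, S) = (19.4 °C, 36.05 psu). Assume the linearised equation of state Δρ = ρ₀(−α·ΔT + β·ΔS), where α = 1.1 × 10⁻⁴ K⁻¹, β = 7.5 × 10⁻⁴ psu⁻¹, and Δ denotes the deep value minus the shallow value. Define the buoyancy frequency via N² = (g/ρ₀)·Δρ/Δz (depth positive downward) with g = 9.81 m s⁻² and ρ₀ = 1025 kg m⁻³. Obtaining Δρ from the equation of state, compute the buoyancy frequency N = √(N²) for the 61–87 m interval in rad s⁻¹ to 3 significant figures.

0.0102 rad s⁻¹

ΔT = +9.3 K, ΔS = +1.73 psu (deep − shallow).
Δρ/ρ₀ = −αΔT + βΔS = -1.023 × 10⁻³ + 1.2975 × 10⁻³ = 2.745 × 10⁻⁴, so Δρ ≈ 0.2814 kg m⁻³.
N² = (g/ρ₀)·Δρ/Δz = g·(Δρ/ρ₀)/Δz = 9.81 × 2.745 × 10⁻⁴ / 26 = 1.0357 × 10⁻⁴ s⁻².
N = √(1.0357 × 10⁻⁴) = 0.010177 rad s⁻¹ ≈ 0.0102 rad s⁻¹.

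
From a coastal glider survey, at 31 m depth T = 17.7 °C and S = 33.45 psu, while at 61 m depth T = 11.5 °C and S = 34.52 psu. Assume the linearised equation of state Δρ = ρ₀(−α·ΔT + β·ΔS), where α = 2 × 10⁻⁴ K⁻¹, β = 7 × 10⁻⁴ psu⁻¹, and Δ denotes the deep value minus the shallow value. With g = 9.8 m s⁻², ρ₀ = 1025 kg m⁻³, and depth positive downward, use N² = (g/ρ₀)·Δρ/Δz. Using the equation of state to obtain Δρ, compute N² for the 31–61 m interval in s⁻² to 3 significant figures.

ΔT = -6.2 K, ΔS = +1.07 psu (deep − shallow).
Δρ/ρ₀ = −αΔT + βΔS = 1.24 × 10⁻³ + 7.49 × 10⁻⁴ = 1.989 × 10⁻³, so Δρ ≈ 2.039 kg m⁻³.
N² = (g/ρ₀)·Δρ/Δz = g·(Δρ/ρ₀)/Δz = 9.8 × 1.989 × 10⁻³ / 30 = 6.4974 × 10⁻⁴ s⁻² ≈ 6.50 × 10⁻⁴ s⁻².

6.50 × 10⁻⁴ s⁻²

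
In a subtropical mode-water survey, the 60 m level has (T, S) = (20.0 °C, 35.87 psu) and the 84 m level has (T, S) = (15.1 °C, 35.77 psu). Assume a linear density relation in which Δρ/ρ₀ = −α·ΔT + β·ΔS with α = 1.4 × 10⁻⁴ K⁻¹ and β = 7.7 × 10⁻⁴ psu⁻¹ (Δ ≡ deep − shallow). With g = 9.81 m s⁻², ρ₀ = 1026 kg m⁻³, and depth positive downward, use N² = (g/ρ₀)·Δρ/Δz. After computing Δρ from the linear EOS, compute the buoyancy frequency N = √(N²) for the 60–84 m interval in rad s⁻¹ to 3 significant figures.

ΔT = -4.9 K, ΔS = -0.10 psu (deep − shallow).
Δρ/ρ₀ = −αΔT + βΔS = 6.86 × 10⁻⁴ − 7.70 × 10⁻⁵ = 6.09 × 10⁻⁴, so Δρ ≈ 0.6248 kg m⁻³.
N² = (g/ρ₀)·Δρ/Δz = g·(Δρ/ρ₀)/Δz = 9.81 × 6.09 × 10⁻⁴ / 24 = 2.4893 × 10⁻⁴ s⁻².
N = √(2.4893 × 10⁻⁴) = 0.015778 rad s⁻¹ ≈ 0.0158 rad s⁻¹.

0.0158 rad s⁻¹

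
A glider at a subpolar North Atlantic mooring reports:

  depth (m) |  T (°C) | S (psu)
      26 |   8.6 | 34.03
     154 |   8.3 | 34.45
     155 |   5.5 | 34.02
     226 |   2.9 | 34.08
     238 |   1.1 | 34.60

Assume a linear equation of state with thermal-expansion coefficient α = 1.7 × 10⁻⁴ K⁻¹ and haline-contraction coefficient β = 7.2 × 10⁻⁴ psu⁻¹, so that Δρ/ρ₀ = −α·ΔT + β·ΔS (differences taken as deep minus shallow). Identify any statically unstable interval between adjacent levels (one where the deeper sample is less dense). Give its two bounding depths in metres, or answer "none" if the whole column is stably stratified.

none

Evaluate Δρ/ρ₀ = −αΔT + βΔS across each adjacent pair:
  26–154 m: −αΔT+βΔS = −(1.7 × 10⁻⁴)(-0.3)+(7.2 × 10⁻⁴)(+0.42) = 3.5 × 10⁻⁴ → stable
  154–155 m: −αΔT+βΔS = −(1.7 × 10⁻⁴)(-2.8)+(7.2 × 10⁻⁴)(-0.43) = 1.7 × 10⁻⁴ → stable
  155–226 m: −αΔT+βΔS = −(1.7 × 10⁻⁴)(-2.6)+(7.2 × 10⁻⁴)(+0.06) = 4.9 × 10⁻⁴ → stable
  226–238 m: −αΔT+βΔS = −(1.7 × 10⁻⁴)(-1.8)+(7.2 × 10⁻⁴)(+0.52) = 6.8 × 10⁻⁴ → stable
Every interval has Δρ > 0: the column is stably stratified throughout.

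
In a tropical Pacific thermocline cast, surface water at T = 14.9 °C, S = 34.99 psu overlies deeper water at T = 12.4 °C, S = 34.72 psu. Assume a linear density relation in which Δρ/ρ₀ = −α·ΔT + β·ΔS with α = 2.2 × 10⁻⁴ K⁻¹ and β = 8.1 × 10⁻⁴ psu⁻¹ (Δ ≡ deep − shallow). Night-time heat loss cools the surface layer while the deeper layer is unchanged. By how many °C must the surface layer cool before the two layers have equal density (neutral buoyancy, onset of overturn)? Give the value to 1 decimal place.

Neutral buoyancy requires Δρ = 0, i.e. −α(T_deep − T_surf′) + β(S_deep − S_surf) = 0.
T_surf′ = T_deep − (β/α)·ΔS = 12.4 − (8.1 × 10⁻⁴/2.2 × 10⁻⁴)·(-0.27) = 13.394 °C.
Cooling required: 14.9 − (13.394) = 1.506 °C.

1.5 °C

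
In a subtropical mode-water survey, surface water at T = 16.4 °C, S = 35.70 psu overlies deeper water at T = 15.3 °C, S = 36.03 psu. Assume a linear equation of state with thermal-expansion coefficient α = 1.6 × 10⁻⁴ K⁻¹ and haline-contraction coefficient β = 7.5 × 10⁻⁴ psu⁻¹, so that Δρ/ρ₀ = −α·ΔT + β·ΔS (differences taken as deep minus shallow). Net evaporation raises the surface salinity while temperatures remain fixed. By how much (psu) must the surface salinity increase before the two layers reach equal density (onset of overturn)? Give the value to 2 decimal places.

0.56 psu

Neutral buoyancy requires −α(T_deep − T_surf) + β(S_deep − S_surf′) = 0.
S_surf′ = S_deep − (α/β)·ΔT = 36.03 − (1.6 × 10⁻⁴/7.5 × 10⁻⁴)·(-1.1) = 36.2647 psu.
Increase required: 36.2647 − 35.70 = 0.5647 psu.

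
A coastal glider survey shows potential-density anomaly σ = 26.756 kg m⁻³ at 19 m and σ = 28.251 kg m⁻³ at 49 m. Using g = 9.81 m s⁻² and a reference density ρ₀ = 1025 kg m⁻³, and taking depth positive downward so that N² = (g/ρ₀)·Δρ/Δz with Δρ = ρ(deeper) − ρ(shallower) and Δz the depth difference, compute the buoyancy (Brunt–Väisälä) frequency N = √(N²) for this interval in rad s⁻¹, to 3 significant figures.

0.0218 rad s⁻¹

Δρ = 1028.251 − 1026.756 = 1.495 kg m⁻³ over Δz = 49 − 19 = 30 m.
N² = (9.81/1025) × (1.495/30) = 4.7694 × 10⁻⁴ s⁻².
N = √(4.7694 × 10⁻⁴) = 0.021839 rad s⁻¹ ≈ 0.0218 rad s⁻¹.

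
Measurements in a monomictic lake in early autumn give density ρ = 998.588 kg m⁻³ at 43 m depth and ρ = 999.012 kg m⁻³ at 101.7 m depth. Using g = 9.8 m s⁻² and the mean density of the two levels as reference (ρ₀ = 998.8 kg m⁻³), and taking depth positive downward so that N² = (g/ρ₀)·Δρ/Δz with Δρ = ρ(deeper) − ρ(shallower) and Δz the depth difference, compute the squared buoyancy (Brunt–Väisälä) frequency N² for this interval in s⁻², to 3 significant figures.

7.09 × 10⁻⁵ s⁻²

Δρ = 999.012 − 998.588 = 0.424 kg m⁻³ over Δz = 101.7 − 43 = 58.7 m.
N² = (9.8/998.8) × (0.424/58.7) = 7.0872 × 10⁻⁵ s⁻² ≈ 7.09 × 10⁻⁵ s⁻².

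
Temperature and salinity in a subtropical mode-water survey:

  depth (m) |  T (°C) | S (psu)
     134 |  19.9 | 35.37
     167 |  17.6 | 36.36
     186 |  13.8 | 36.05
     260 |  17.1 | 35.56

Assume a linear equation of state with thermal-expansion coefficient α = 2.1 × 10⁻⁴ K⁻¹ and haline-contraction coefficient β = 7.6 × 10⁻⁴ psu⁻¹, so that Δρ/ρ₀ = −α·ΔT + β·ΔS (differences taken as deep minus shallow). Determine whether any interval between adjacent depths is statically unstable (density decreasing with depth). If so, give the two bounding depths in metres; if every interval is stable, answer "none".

Evaluate Δρ/ρ₀ = −αΔT + βΔS across each adjacent pair:
  134–167 m: −αΔT+βΔS = −(2.1 × 10⁻⁴)(-2.3)+(7.6 × 10⁻⁴)(+0.99) = 1.2 × 10⁻³ → stable
  167–186 m: −αΔT+βΔS = −(2.1 × 10⁻⁴)(-3.8)+(7.6 × 10⁻⁴)(-0.31) = 5.6 × 10⁻⁴ → stable
  186–260 m: −αΔT+βΔS = −(2.1 × 10⁻⁴)(+3.3)+(7.6 × 10⁻⁴)(-0.49) = -1.1 × 10⁻³ → UNSTABLE
The 186–260 m interval has Δρ < 0: lighter water underlies denser water.

186–260 m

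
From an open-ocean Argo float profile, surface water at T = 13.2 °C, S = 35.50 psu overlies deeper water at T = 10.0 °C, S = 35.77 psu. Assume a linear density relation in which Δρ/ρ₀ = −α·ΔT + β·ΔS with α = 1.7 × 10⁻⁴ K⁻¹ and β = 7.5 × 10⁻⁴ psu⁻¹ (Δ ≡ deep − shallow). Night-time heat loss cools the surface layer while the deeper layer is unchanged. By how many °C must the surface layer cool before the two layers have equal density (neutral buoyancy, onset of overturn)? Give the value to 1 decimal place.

Neutral buoyancy requires Δρ = 0, i.e. −α(T_deep − T_surf′) + β(S_deep − S_surf) = 0.
T_surf′ = T_deep − (β/α)·ΔS = 10.0 − (7.5 × 10⁻⁴/1.7 × 10⁻⁴)·(+0.27) = 8.809 °C.
Cooling required: 13.2 − (8.809) = 4.391 °C.

4.4 °C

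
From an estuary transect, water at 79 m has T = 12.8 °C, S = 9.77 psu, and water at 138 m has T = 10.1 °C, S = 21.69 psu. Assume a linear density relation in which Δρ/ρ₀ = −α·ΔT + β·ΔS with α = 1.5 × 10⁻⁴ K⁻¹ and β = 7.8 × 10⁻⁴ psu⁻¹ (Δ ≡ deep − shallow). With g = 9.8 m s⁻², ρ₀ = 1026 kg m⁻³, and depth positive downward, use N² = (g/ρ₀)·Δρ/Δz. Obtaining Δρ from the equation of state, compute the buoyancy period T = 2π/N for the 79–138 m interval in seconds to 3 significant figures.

157 s

ΔT = -2.7 K, ΔS = +11.92 psu (deep − shallow).
Δρ/ρ₀ = −αΔT + βΔS = 4.05 × 10⁻⁴ + 9.2976 × 10⁻³ = 9.7026 × 10⁻³, so Δρ ≈ 9.955 kg m⁻³.
N² = (g/ρ₀)·Δρ/Δz = g·(Δρ/ρ₀)/Δz = 9.8 × 9.7026 × 10⁻³ / 59 = 1.6116 × 10⁻³ s⁻².
N = √(1.6116 × 10⁻³) = 0.040145 rad s⁻¹ → T = 2π/N = 156.51 s ≈ 157 s.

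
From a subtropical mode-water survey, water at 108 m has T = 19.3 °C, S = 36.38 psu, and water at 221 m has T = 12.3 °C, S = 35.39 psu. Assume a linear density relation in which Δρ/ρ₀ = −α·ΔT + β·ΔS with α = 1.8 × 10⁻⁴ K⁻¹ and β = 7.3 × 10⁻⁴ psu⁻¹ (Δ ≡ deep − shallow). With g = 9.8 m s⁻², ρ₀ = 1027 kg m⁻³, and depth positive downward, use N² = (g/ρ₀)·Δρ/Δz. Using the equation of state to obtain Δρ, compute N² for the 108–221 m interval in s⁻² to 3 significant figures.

ΔT = -7.0 K, ΔS = -0.99 psu (deep − shallow).
Δρ/ρ₀ = −αΔT + βΔS = 1.26 × 10⁻³ − 7.227 × 10⁻⁴ = 5.373 × 10⁻⁴, so Δρ ≈ 0.5518 kg m⁻³.
N² = (g/ρ₀)·Δρ/Δz = g·(Δρ/ρ₀)/Δz = 9.8 × 5.373 × 10⁻⁴ / 113 = 4.6598 × 10⁻⁵ s⁻² ≈ 4.66 × 10⁻⁵ s⁻².

4.66 × 10⁻⁵ s⁻²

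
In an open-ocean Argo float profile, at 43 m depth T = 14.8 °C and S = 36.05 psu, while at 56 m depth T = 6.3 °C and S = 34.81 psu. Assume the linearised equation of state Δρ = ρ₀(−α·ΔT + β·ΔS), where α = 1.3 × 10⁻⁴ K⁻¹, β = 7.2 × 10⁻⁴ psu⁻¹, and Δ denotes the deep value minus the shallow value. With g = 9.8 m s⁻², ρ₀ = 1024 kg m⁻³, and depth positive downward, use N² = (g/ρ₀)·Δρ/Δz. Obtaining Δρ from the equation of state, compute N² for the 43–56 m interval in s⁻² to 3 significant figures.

ΔT = -8.5 K, ΔS = -1.24 psu (deep − shallow).
Δρ/ρ₀ = −αΔT + βΔS = 1.105 × 10⁻³ − 8.928 × 10⁻⁴ = 2.122 × 10⁻⁴, so Δρ ≈ 0.2173 kg m⁻³.
N² = (g/ρ₀)·Δρ/Δz = g·(Δρ/ρ₀)/Δz = 9.8 × 2.122 × 10⁻⁴ / 13 = 1.5997 × 10⁻⁴ s⁻² ≈ 1.60 × 10⁻⁴ s⁻².

1.60 × 10⁻⁴ s⁻²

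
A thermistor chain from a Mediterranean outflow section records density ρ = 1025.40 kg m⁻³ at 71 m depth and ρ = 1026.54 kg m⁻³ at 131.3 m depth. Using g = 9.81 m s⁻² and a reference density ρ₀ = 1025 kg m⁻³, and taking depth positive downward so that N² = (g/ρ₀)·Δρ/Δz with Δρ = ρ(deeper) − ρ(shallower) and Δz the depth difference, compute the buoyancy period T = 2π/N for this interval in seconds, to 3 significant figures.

Δρ = 1026.54 − 1025.40 = 1.14 kg m⁻³ over Δz = 131.3 − 71 = 60.3 m.
N² = (9.81/1025) × (1.14/60.3) = 1.8094 × 10⁻⁴ s⁻².
N = √(1.8094 × 10⁻⁴) = 0.013451 rad s⁻¹, so T = 2π/N = 467.12 s ≈ 467 s.

467 s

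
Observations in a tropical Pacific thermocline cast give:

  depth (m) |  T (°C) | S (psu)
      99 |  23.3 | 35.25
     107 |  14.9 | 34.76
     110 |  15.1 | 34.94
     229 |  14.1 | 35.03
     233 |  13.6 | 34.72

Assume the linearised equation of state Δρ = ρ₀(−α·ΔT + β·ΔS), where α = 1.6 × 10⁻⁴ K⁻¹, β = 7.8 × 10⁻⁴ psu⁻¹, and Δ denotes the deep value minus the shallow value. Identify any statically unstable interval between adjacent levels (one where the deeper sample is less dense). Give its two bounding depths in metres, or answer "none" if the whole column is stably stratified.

Evaluate Δρ/ρ₀ = −αΔT + βΔS across each adjacent pair:
  99–107 m: −αΔT+βΔS = −(1.6 × 10⁻⁴)(-8.4)+(7.8 × 10⁻⁴)(-0.49) = 9.6 × 10⁻⁴ → stable
  107–110 m: −αΔT+βΔS = −(1.6 × 10⁻⁴)(+0.2)+(7.8 × 10⁻⁴)(+0.18) = 1.1 × 10⁻⁴ → stable
  110–229 m: −αΔT+βΔS = −(1.6 × 10⁻⁴)(-1.0)+(7.8 × 10⁻⁴)(+0.09) = 2.3 × 10⁻⁴ → stable
  229–233 m: −αΔT+βΔS = −(1.6 × 10⁻⁴)(-0.5)+(7.8 × 10⁻⁴)(-0.31) = -1.6 × 10⁻⁴ → UNSTABLE
The 229–233 m interval has Δρ < 0: lighter water underlies denser water.

229–233 m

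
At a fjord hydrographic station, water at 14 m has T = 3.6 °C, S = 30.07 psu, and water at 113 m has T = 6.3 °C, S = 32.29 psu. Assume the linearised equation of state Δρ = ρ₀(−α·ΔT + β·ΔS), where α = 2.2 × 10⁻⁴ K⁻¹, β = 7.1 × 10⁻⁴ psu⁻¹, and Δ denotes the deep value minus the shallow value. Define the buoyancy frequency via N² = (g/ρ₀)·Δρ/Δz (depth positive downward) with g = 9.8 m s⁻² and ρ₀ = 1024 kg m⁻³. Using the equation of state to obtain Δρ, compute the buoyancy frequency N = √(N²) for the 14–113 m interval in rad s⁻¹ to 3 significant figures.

ΔT = +2.7 K, ΔS = +2.22 psu (deep − shallow).
Δρ/ρ₀ = −αΔT + βΔS = -5.94 × 10⁻⁴ + 1.5762 × 10⁻³ = 9.822 × 10⁻⁴, so Δρ ≈ 1.006 kg m⁻³.
N² = (g/ρ₀)·Δρ/Δz = g·(Δρ/ρ₀)/Δz = 9.8 × 9.822 × 10⁻⁴ / 99 = 9.7228 × 10⁻⁵ s⁻².
N = √(9.7228 × 10⁻⁵) = 9.8604 × 10⁻³ rad s⁻¹ ≈ 9.86 × 10⁻³ rad s⁻¹.

9.86 × 10⁻³ rad s⁻¹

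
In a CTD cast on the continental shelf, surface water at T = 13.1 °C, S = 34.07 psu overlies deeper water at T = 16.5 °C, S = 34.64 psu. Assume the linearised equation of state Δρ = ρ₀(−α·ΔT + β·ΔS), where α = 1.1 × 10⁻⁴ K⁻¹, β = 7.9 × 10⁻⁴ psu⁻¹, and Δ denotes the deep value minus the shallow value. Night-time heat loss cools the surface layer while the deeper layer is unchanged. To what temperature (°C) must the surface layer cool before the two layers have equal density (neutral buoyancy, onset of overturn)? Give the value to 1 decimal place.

12.4 °C

Neutral buoyancy requires Δρ = 0, i.e. −α(T_deep − T_surf′) + β(S_deep − S_surf) = 0.
T_surf′ = T_deep − (β/α)·ΔS = 16.5 − (7.9 × 10⁻⁴/1.1 × 10⁻⁴)·(+0.57) = 12.406 °C.
Cooling required: 13.1 − (12.406) = 0.694 °C.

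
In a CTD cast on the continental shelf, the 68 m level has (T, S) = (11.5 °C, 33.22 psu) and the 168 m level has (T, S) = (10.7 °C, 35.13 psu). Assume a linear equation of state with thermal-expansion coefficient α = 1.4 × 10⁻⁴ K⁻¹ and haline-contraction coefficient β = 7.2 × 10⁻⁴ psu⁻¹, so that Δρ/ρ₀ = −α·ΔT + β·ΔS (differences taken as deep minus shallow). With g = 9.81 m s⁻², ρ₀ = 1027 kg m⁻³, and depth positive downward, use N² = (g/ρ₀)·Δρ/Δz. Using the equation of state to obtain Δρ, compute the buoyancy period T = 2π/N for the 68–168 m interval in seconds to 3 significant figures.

520 s

ΔT = -0.8 K, ΔS = +1.91 psu (deep − shallow).
Δρ/ρ₀ = −αΔT + βΔS = 1.12 × 10⁻⁴ + 1.3752 × 10⁻³ = 1.4872 × 10⁻³, so Δρ ≈ 1.527 kg m⁻³.
N² = (g/ρ₀)·Δρ/Δz = g·(Δρ/ρ₀)/Δz = 9.81 × 1.4872 × 10⁻³ / 100 = 1.4589 × 10⁻⁴ s⁻².
N = √(1.4589 × 10⁻⁴) = 0.012078 rad s⁻¹ → T = 2π/N = 520.22 s ≈ 520 s.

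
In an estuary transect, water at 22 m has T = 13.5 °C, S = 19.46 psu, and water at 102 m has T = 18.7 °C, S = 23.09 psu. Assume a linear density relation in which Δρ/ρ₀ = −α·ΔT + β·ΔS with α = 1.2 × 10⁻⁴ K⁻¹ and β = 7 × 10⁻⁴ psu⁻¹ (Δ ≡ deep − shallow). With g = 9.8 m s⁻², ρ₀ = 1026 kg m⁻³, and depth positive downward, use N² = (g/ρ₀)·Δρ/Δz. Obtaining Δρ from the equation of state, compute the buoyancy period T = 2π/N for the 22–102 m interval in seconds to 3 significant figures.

410 s

ΔT = +5.2 K, ΔS = +3.63 psu (deep − shallow).
Δρ/ρ₀ = −αΔT + βΔS = -6.24 × 10⁻⁴ + 2.541 × 10⁻³ = 1.917 × 10⁻³, so Δρ ≈ 1.967 kg m⁻³.
N² = (g/ρ₀)·Δρ/Δz = g·(Δρ/ρ₀)/Δz = 9.8 × 1.917 × 10⁻³ / 80 = 2.3483 × 10⁻⁴ s⁻².
N = √(2.3483 × 10⁻⁴) = 0.015324 rad s⁻¹ → T = 2π/N = 410.02 s ≈ 410 s.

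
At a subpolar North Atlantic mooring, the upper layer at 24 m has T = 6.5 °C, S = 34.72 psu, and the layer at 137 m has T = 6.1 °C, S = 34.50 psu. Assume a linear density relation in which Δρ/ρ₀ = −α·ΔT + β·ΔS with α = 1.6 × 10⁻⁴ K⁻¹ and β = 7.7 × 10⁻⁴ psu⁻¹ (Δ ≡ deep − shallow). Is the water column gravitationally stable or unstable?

unstable

ΔT = 6.1 − 6.5 = -0.4 K and ΔS = 34.50 − 34.72 = -0.22 psu (deep − shallow).
−αΔT = 6.40 × 10⁻⁵; βΔS = -1.694 × 10⁻⁴; sum Δρ/ρ₀ = -1.054 × 10⁻⁴.
Δρ/ρ₀ < 0, so Δρ < 0: deeper water is lighter → statically unstable; the column would overturn.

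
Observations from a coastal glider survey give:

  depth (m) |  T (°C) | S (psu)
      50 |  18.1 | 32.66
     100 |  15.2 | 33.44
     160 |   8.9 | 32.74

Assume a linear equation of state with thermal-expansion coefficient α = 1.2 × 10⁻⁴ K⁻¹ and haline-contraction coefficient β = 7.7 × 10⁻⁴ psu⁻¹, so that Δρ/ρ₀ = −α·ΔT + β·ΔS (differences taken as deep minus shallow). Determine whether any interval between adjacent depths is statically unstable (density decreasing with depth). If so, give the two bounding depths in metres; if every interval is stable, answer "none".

Evaluate Δρ/ρ₀ = −αΔT + βΔS across each adjacent pair:
  50–100 m: −αΔT+βΔS = −(1.2 × 10⁻⁴)(-2.9)+(7.7 × 10⁻⁴)(+0.78) = 9.5 × 10⁻⁴ → stable
  100–160 m: −αΔT+βΔS = −(1.2 × 10⁻⁴)(-6.3)+(7.7 × 10⁻⁴)(-0.70) = 2.2 × 10⁻⁴ → stable
Every interval has Δρ > 0: the column is stably stratified throughout.

none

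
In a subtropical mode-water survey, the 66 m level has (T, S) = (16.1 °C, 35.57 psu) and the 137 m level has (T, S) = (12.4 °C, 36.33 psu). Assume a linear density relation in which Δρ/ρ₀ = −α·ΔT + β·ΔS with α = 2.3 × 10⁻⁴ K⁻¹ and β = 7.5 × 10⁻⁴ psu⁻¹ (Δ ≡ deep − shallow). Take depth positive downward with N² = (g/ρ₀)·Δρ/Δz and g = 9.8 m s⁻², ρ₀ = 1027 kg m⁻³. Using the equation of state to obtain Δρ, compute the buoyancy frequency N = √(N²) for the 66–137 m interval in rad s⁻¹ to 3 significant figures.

0.0140 rad s⁻¹

ΔT = -3.7 K, ΔS = +0.76 psu (deep − shallow).
Δρ/ρ₀ = −αΔT + βΔS = 8.51 × 10⁻⁴ + 5.70 × 10⁻⁴ = 1.421 × 10⁻³, so Δρ ≈ 1.459 kg m⁻³.
N² = (g/ρ₀)·Δρ/Δz = g·(Δρ/ρ₀)/Δz = 9.8 × 1.421 × 10⁻³ / 71 = 1.9614 × 10⁻⁴ s⁻².
N = √(1.9614 × 10⁻⁴) = 0.014005 rad s⁻¹ ≈ 0.0140 rad s⁻¹.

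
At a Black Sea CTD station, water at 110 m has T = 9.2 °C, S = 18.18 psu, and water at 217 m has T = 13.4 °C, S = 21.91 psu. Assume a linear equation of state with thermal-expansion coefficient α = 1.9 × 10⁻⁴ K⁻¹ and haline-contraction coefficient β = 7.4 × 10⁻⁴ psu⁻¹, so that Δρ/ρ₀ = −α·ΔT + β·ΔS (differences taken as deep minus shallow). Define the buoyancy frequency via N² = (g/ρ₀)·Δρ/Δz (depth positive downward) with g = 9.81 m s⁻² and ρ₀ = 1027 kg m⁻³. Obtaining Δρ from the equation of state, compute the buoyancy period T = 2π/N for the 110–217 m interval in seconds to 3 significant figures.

ΔT = +4.2 K, ΔS = +3.73 psu (deep − shallow).
Δρ/ρ₀ = −αΔT + βΔS = -7.98 × 10⁻⁴ + 2.7602 × 10⁻³ = 1.9622 × 10⁻³, so Δρ ≈ 2.015 kg m⁻³.
N² = (g/ρ₀)·Δρ/Δz = g·(Δρ/ρ₀)/Δz = 9.81 × 1.9622 × 10⁻³ / 107 = 1.7990 × 10⁻⁴ s⁻².
N = √(1.7990 × 10⁻⁴) = 0.013413 rad s⁻¹ → T = 2π/N = 468.44 s ≈ 468 s.

468 s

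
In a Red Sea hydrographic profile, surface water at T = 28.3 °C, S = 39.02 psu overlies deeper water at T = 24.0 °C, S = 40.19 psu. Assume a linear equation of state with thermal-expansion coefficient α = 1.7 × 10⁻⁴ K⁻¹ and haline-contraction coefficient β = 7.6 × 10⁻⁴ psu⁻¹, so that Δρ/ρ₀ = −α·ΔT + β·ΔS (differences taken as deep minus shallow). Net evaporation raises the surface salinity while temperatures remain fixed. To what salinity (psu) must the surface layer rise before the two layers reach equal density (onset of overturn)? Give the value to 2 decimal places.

Neutral buoyancy requires −α(T_deep − T_surf) + β(S_deep − S_surf′) = 0.
S_surf′ = S_deep − (α/β)·ΔT = 40.19 − (1.7 × 10⁻⁴/7.6 × 10⁻⁴)·(-4.3) = 41.1518 psu.
Increase required: 41.1518 − 39.02 = 2.1318 psu.

41.15 psu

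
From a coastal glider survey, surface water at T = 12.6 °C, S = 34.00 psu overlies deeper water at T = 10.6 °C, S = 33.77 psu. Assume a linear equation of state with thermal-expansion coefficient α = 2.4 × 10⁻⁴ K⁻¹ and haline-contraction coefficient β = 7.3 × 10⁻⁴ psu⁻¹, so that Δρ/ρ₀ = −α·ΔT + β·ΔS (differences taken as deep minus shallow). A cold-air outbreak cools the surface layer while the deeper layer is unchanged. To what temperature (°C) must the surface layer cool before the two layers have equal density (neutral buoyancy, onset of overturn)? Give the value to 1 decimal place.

Neutral buoyancy requires Δρ = 0, i.e. −α(T_deep − T_surf′) + β(S_deep − S_surf) = 0.
T_surf′ = T_deep − (β/α)·ΔS = 10.6 − (7.3 × 10⁻⁴/2.4 × 10⁻⁴)·(-0.23) = 11.300 °C.
Cooling required: 12.6 − (11.300) = 1.300 °C.

11.3 °C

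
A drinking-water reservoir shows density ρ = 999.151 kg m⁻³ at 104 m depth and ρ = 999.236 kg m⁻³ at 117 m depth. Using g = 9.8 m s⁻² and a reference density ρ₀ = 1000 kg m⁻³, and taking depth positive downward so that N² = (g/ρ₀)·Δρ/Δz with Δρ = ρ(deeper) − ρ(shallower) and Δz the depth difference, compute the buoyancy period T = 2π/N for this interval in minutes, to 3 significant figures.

Δρ = 999.236 − 999.151 = 0.085 kg m⁻³ over Δz = 117 − 104 = 13 m.
N² = (9.8/1000) × (0.085/13) = 6.4077 × 10⁻⁵ s⁻².
N = √(6.4077 × 10⁻⁵) = 8.0048 × 10⁻³ rad s⁻¹, so T = 2π/N = 784.93 s = 13.082 min ≈ 13.1 min.

13.1 min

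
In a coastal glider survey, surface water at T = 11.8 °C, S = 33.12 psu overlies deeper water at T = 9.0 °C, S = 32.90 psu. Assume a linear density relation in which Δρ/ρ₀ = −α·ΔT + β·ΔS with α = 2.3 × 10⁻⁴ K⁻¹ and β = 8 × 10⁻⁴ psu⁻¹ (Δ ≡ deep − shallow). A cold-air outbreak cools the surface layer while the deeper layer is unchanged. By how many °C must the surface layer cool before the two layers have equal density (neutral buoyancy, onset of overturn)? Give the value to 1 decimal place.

Neutral buoyancy requires Δρ = 0, i.e. −α(T_deep − T_surf′) + β(S_deep − S_surf) = 0.
T_surf′ = T_deep − (β/α)·ΔS = 9.0 − (8 × 10⁻⁴/2.3 × 10⁻⁴)·(-0.22) = 9.765 °C.
Cooling required: 11.8 − (9.765) = 2.035 °C.

2.0 °C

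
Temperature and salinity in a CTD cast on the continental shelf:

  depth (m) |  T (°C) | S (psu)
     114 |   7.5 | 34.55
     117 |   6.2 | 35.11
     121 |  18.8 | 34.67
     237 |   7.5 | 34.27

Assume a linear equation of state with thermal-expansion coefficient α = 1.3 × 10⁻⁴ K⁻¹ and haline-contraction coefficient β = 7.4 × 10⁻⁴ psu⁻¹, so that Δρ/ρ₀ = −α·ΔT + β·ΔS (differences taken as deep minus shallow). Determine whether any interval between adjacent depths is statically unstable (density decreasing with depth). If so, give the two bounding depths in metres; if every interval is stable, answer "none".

Evaluate Δρ/ρ₀ = −αΔT + βΔS across each adjacent pair:
  114–117 m: −αΔT+βΔS = −(1.3 × 10⁻⁴)(-1.3)+(7.4 × 10⁻⁴)(+0.56) = 5.8 × 10⁻⁴ → stable
  117–121 m: −αΔT+βΔS = −(1.3 × 10⁻⁴)(+12.6)+(7.4 × 10⁻⁴)(-0.44) = -2.0 × 10⁻³ → UNSTABLE
  121–237 m: −αΔT+βΔS = −(1.3 × 10⁻⁴)(-11.3)+(7.4 × 10⁻⁴)(-0.40) = 1.2 × 10⁻³ → stable
The 117–121 m interval has Δρ < 0: lighter water underlies denser water.

117–121 m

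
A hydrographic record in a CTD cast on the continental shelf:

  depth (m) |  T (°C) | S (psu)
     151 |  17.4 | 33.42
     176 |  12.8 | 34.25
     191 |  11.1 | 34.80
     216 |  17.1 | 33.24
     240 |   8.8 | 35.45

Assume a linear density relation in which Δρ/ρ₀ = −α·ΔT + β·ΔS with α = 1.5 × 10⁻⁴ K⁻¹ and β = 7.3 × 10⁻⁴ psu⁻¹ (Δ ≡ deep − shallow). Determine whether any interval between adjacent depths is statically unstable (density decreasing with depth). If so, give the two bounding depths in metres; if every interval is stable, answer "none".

191–216 m

Evaluate Δρ/ρ₀ = −αΔT + βΔS across each adjacent pair:
  151–176 m: −αΔT+βΔS = −(1.5 × 10⁻⁴)(-4.6)+(7.3 × 10⁻⁴)(+0.83) = 1.3 × 10⁻³ → stable
  176–191 m: −αΔT+βΔS = −(1.5 × 10⁻⁴)(-1.7)+(7.3 × 10⁻⁴)(+0.55) = 6.6 × 10⁻⁴ → stable
  191–216 m: −αΔT+βΔS = −(1.5 × 10⁻⁴)(+6.0)+(7.3 × 10⁻⁴)(-1.56) = -2.0 × 10⁻³ → UNSTABLE
  216–240 m: −αΔT+βΔS = −(1.5 × 10⁻⁴)(-8.3)+(7.3 × 10⁻⁴)(+2.21) = 2.9 × 10⁻³ → stable
The 191–216 m interval has Δρ < 0: lighter water underlies denser water.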